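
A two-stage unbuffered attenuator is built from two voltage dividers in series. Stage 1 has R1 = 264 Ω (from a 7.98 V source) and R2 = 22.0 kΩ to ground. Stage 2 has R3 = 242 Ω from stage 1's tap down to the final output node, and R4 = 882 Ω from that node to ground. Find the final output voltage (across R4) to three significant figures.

V_out ≈ 5.02 V

Stage 2 presents R3+R4 = 1124 Ω as a load on stage 1's tap.
Stage 1's lower leg becomes R2‖(R3+R4) = 1069 Ω, so V_mid = 7.98 × 1069/1333 = 6.400 V.
Stage 2 is itself unloaded: V_out = V_mid × R4/(R3+R4) = 6.400 × 882/1124 = 5.02 V.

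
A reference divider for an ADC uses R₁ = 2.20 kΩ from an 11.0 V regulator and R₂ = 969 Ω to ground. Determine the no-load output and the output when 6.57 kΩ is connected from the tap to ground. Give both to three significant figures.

Open-circuit: V = 11.0 × 969/(2200 + 969) = 3.36 V.
With the load, R₂ becomes R₂‖R_L = 844.5 Ω, so V = 11.0 × 844.5/3044 = 3.05 V.

Unloaded: 3.36 V; loaded: 3.05 V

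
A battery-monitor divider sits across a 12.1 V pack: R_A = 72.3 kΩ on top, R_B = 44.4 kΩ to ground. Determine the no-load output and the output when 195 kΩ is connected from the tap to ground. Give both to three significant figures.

Unloaded: 4.60 V; loaded: 4.03 V

Open-circuit: V = 12.1 × 44.4/(72.3 + 44.4) = 4.60 V.
With the load, R_B becomes R_B‖R_L = 36.17 kΩ, so V = 12.1 × 36.17/108.5 = 4.03 V.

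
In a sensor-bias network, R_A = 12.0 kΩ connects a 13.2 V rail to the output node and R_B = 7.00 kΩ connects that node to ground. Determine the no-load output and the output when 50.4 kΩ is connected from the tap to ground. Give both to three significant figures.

Unloaded: 4.86 V; loaded: 4.47 V

Open-circuit: V = 13.2 × 7.00/(12.0 + 7.00) = 4.86 V.
With the load, R_B becomes R_B‖R_L = 6.146 kΩ, so V = 13.2 × 6.146/18.15 = 4.47 V.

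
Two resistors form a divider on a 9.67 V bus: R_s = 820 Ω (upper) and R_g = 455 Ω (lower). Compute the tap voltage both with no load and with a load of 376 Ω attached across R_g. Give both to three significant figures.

Open-circuit: V = 9.67 × 455/(820 + 455) = 3.45 V.
With the load, R_g becomes R_g‖R_L = 205.9 Ω, so V = 9.67 × 205.9/1026 = 1.94 V.

Unloaded: 3.45 V; loaded: 1.94 V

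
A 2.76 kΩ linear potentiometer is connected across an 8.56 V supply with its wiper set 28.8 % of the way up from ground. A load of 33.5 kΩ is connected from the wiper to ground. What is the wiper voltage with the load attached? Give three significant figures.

V ≈ 2.42 V

The wiper splits the pot into (1−α)R = 1965 Ω above and αR = 794.9 Ω below.
Lower section ‖ load = 776.5 Ω.
V_wiper = 8.56 × 776.5/(1965 + 776.5) = 2.42 V.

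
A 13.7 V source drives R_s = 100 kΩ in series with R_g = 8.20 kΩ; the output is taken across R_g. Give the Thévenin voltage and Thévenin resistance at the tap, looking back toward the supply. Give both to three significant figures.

V_th is the open-circuit tap voltage: 13.7 × 8.20/(100 + 8.20) = 1.04 V.
With the supply zeroed, R_s and R_g appear in parallel from the tap: R_th = R_s‖R_g = (100 × 8.20)/108.2 = 7.58 kΩ.

V_th = 1.04 V, R_th = 7.58 kΩ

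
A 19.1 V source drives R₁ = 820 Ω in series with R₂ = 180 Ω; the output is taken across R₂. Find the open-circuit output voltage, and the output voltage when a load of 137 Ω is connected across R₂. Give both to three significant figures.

Open-circuit: V = 19.1 × 180/(820 + 180) = 3.44 V.
With the load, R₂ becomes R₂‖R_L = 77.79 Ω, so V = 19.1 × 77.79/897.8 = 1.65 V.

Unloaded: 3.44 V; loaded: 1.65 V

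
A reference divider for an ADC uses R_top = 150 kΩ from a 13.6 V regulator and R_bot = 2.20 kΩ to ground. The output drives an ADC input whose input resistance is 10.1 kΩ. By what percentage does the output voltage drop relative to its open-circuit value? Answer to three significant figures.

17.7 %

The divider's output (Thévenin) resistance is R_top‖R_bot = 2.168 kΩ.
Fractional drop under load = R_th/(R_th + R_L) = 2.168 / (2.168 + 10.1) = 0.1767.
So the output falls by 17.7 %.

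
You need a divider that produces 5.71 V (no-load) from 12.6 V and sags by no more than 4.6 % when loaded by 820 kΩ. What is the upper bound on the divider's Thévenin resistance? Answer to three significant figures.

R_th ≤ 39.5 kΩ

Loading drop = R_th/(R_th + R_L) ≤ 0.0460, so R_th ≤ R_L · ε/(1−ε) = 820 kΩ × 0.0460/0.9540 = 39.5 kΩ.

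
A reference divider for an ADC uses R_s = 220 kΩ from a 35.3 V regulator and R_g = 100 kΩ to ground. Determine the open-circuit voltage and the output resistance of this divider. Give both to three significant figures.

V_th = 11.0 V, R_th = 68.8 kΩ

V_th is the open-circuit tap voltage: 35.3 × 100/(220 + 100) = 11.0 V.
With the supply zeroed, R_s and R_g appear in parallel from the tap: R_th = R_s‖R_g = (220 × 100)/320.0 = 68.8 kΩ.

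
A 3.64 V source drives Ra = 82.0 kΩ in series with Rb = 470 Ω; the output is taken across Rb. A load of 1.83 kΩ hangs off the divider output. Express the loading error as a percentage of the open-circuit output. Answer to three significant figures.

20.3 %

The divider's output (Thévenin) resistance is Ra‖Rb = 467.3 Ω.
Fractional drop under load = R_th/(R_th + R_L) = 467.3 / (467.3 + 1830) = 0.2034.
So the output falls by 20.3 %.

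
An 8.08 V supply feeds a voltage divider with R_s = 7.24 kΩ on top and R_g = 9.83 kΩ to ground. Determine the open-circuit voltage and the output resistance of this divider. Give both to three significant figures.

V_th is the open-circuit tap voltage: 8.08 × 9.83/(7.24 + 9.83) = 4.65 V.
With the supply zeroed, R_s and R_g appear in parallel from the tap: R_th = R_s‖R_g = (7.24 × 9.83)/17.07 = 4.17 kΩ.

V_th = 4.65 V, R_th = 4.17 kΩ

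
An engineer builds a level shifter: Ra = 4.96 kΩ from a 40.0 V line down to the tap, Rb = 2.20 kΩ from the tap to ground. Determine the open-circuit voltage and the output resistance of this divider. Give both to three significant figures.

V_th = 12.3 V, R_th = 1.52 kΩ

V_th is the open-circuit tap voltage: 40.0 × 2.20/(4.96 + 2.20) = 12.3 V.
With the supply zeroed, Ra and Rb appear in parallel from the tap: R_th = Ra‖Rb = (4.96 × 2.20)/7.160 = 1.52 kΩ.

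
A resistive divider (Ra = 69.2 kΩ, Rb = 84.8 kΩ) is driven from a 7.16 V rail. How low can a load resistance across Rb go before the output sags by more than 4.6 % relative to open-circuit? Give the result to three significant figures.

R_L(min) ≈ 790 kΩ

Output resistance R_th = Ra‖Rb = (69.2 × 84.8)/154.0 = 38.10 kΩ.
The fractional drop is R_th/(R_th + R_L); requiring this ≤ 0.0460 gives R_L ≥ R_th(1/0.0460 − 1) = 38.10 × 20.74 = 790 kΩ.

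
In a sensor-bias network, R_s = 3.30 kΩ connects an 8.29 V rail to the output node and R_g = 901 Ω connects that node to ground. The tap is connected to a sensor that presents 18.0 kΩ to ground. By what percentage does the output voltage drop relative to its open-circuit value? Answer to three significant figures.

3.78 %

The divider's output (Thévenin) resistance is R_s‖R_g = 707.8 Ω.
Fractional drop under load = R_th/(R_th + R_L) = 707.8 / (707.8 + 18000) = 0.03783.
So the output falls by 3.78 %.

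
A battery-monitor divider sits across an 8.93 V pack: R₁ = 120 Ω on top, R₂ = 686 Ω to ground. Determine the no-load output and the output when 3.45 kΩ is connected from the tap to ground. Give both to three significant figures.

Unloaded: 7.60 V; loaded: 7.38 V

Open-circuit: V = 8.93 × 686/(120 + 686) = 7.60 V.
With the load, R₂ becomes R₂‖R_L = 572.2 Ω, so V = 8.93 × 572.2/692.2 = 7.38 V.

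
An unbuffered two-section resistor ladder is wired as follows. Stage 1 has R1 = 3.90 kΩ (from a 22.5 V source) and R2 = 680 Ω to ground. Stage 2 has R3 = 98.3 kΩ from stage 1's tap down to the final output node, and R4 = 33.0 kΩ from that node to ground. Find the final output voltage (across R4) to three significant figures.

V_out ≈ 0.836 V

Stage 2 presents R3+R4 = 131300 Ω as a load on stage 1's tap.
Stage 1's lower leg becomes R2‖(R3+R4) = 676.5 Ω, so V_mid = 22.5 × 676.5/4576 = 3.326 V.
Stage 2 is itself unloaded: V_out = V_mid × R4/(R3+R4) = 3.326 × 33000/131300 = 0.836 V.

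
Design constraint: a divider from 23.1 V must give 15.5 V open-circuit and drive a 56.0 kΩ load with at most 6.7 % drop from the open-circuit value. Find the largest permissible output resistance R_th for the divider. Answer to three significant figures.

Loading drop = R_th/(R_th + R_L) ≤ 0.0670, so R_th ≤ R_L · ε/(1−ε) = 56.0 kΩ × 0.0670/0.9330 = 4.02 kΩ.
(Any R1, R2 with R2/(R1+R2) = 0.671 and R1‖R2 ≤ 4.02 kΩ will meet the spec.)

R_th ≤ 4.02 kΩ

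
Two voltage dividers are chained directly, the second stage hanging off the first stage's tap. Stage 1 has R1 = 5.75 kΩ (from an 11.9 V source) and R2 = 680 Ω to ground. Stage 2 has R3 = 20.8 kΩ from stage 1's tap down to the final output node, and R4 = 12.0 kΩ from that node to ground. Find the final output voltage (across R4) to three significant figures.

Stage 2 presents R3+R4 = 32800 Ω as a load on stage 1's tap.
Stage 1's lower leg becomes R2‖(R3+R4) = 666.2 Ω, so V_mid = 11.9 × 666.2/6416 = 1.236 V.
Stage 2 is itself unloaded: V_out = V_mid × R4/(R3+R4) = 1.236 × 12000/32800 = 0.452 V.

V_out ≈ 0.452 V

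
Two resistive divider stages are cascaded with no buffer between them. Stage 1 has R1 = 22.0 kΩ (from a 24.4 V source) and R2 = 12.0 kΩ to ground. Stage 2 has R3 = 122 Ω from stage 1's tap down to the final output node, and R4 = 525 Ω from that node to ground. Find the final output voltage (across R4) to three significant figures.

Stage 2 presents R3+R4 = 647.0 Ω as a load on stage 1's tap.
Stage 1's lower leg becomes R2‖(R3+R4) = 613.9 Ω, so V_mid = 24.4 × 613.9/22610 = 0.6624 V.
Stage 2 is itself unloaded: V_out = V_mid × R4/(R3+R4) = 0.6624 × 525/647.0 = 0.537 V.

V_out ≈ 0.537 V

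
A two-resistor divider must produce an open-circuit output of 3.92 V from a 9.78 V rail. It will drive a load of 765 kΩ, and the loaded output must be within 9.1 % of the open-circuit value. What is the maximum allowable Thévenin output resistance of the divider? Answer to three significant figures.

Loading drop = R_th/(R_th + R_L) ≤ 0.0910, so R_th ≤ R_L · ε/(1−ε) = 765 kΩ × 0.0910/0.9090 = 76.6 kΩ.
(Any R1, R2 with R2/(R1+R2) = 0.401 and R1‖R2 ≤ 76.6 kΩ will meet the spec.)

R_th ≤ 76.6 kΩ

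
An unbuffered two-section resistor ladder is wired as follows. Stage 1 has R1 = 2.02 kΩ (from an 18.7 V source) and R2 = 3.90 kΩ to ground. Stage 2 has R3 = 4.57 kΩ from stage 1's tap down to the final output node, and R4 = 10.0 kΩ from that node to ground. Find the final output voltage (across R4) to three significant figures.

V_out ≈ 7.75 V

Stage 2 presents R3+R4 = 14.57 kΩ as a load on stage 1's tap.
Stage 1's lower leg becomes R2‖(R3+R4) = 3.077 kΩ, so V_mid = 18.7 × 3.077/5.097 = 11.29 V.
Stage 2 is itself unloaded: V_out = V_mid × R4/(R3+R4) = 11.29 × 10.0/14.57 = 7.75 V.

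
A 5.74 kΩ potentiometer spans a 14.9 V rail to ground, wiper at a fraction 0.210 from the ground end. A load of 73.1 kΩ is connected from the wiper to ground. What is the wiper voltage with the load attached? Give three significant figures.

V ≈ 3.09 V

The wiper splits the pot into (1−α)R = 4.535 kΩ above and αR = 1.205 kΩ below.
Lower section ‖ load = 1.186 kΩ.
V_wiper = 14.9 × 1.186/(4.535 + 1.186) = 3.09 V.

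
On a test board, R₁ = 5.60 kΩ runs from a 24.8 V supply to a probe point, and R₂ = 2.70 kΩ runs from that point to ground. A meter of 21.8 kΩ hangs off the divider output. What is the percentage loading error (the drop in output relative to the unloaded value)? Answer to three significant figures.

7.71 %

The divider's output (Thévenin) resistance is R₁‖R₂ = 1.822 kΩ.
Fractional drop under load = R_th/(R_th + R_L) = 1.822 / (1.822 + 21.8) = 0.07712.
So the output falls by 7.71 %.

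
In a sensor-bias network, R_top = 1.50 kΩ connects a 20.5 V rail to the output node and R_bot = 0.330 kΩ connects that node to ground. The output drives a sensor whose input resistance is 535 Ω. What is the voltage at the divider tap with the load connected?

The load sits in parallel with R_bot: R_bot‖R_L = (330 × 535) / (330 + 535) = 204.1 Ω.
V_out = 20.5 × 204.1 / (1500 + 204.1) = 20.5 × 204.1/1704 = 2.46 V.

V_out ≈ 2.46 V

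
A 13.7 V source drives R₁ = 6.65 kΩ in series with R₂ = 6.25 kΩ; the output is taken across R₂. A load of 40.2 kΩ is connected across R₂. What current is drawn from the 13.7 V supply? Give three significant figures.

I ≈ 1.14 mA

R₂‖R_L = 5.409 kΩ, so the source sees R₁ + R₂‖R_L = 12.06 kΩ.
I = 13.7 V / 12.06 kΩ = 1.14 mA.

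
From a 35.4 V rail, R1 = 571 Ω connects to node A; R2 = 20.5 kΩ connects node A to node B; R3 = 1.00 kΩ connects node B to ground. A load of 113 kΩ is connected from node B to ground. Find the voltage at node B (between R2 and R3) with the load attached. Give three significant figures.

At node B, R3 is in parallel with the load: R3‖R_L = 991.2 Ω.
Below node A the resistance is R2 + (R3‖R_L) = 21490 Ω, so V_A = 35.4 × 21490/22060 = 34.48 V.
Then V_B = V_A × (R3‖R_L)/(R2 + R3‖R_L) = 34.48 × 991.2/21490 = 1.59 V.

V ≈ 1.59 V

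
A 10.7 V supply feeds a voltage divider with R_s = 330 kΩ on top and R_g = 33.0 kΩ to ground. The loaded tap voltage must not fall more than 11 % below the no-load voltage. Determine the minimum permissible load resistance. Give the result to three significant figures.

Output resistance R_th = R_s‖R_g = (330 × 33.0)/363.0 = 30.00 kΩ.
The fractional drop is R_th/(R_th + R_L); requiring this ≤ 0.110 gives R_L ≥ R_th(1/0.110 − 1) = 30.00 × 8.091 = 243 kΩ.

R_L(min) ≈ 243 kΩ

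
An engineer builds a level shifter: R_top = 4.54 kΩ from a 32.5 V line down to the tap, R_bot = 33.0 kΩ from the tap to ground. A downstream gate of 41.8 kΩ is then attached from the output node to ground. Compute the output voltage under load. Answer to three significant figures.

V_out ≈ 26.1 V

The load sits in parallel with R_bot: R_bot‖R_L = (33.0 × 41.8) / (33.0 + 41.8) = 18.44 kΩ.
V_out = 32.5 × 18.44 / (4.54 + 18.44) = 32.5 × 18.44/22.98 = 26.1 V.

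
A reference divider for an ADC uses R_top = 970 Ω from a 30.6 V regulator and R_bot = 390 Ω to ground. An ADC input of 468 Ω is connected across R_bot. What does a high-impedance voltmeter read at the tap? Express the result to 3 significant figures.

V_out ≈ 5.50 V

The load sits in parallel with R_bot: R_bot‖R_L = (390 × 468) / (390 + 468) = 212.7 Ω.
V_out = 30.6 × 212.7 / (970 + 212.7) = 30.6 × 212.7/1183 = 5.50 V.
(Unloaded it would have been 8.78 V.)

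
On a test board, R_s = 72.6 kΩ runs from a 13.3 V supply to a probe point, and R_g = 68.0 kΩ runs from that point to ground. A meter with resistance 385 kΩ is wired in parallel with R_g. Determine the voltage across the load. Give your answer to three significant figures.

V_out ≈ 5.89 V

The load sits in parallel with R_g: R_g‖R_L = (68.0 × 385) / (68.0 + 385) = 57.79 kΩ.
V_out = 13.3 × 57.79 / (72.6 + 57.79) = 13.3 × 57.79/130.4 = 5.89 V.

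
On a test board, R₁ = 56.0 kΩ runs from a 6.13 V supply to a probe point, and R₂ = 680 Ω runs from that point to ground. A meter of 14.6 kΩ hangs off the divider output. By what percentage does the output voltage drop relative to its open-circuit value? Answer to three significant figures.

4.40 %

The divider's output (Thévenin) resistance is R₁‖R₂ = 671.8 Ω.
Fractional drop under load = R_th/(R_th + R_L) = 671.8 / (671.8 + 14600) = 0.04399.
So the output falls by 4.40 %.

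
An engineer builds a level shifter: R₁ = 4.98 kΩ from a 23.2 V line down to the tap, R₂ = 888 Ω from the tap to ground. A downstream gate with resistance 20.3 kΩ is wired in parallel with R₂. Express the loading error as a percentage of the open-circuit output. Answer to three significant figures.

The divider's output (Thévenin) resistance is R₁‖R₂ = 753.6 Ω.
Fractional drop under load = R_th/(R_th + R_L) = 753.6 / (753.6 + 20300) = 0.03580.
So the output falls by 3.58 %.

3.58 %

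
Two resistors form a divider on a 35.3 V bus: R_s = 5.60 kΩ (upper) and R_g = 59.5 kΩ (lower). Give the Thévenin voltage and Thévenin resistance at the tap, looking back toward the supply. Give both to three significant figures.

V_th = 32.3 V, R_th = 5.12 kΩ

V_th is the open-circuit tap voltage: 35.3 × 59.5/(5.60 + 59.5) = 32.3 V.
With the supply zeroed, R_s and R_g appear in parallel from the tap: R_th = R_s‖R_g = (5.60 × 59.5)/65.10 = 5.12 kΩ.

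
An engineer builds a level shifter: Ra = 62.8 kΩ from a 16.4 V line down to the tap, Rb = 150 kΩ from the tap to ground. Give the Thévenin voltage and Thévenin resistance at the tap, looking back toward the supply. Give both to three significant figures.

V_th is the open-circuit tap voltage: 16.4 × 150/(62.8 + 150) = 11.6 V.
With the supply zeroed, Ra and Rb appear in parallel from the tap: R_th = Ra‖Rb = (62.8 × 150)/212.8 = 44.3 kΩ.

V_th = 11.6 V, R_th = 44.3 kΩ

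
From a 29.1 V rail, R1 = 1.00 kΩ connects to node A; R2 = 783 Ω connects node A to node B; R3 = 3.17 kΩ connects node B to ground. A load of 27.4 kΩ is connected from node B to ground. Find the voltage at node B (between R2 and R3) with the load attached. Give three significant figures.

At node B, R3 is in parallel with the load: R3‖R_L = 2841 Ω.
Below node A the resistance is R2 + (R3‖R_L) = 3624 Ω, so V_A = 29.1 × 3624/4624 = 22.81 V.
Then V_B = V_A × (R3‖R_L)/(R2 + R3‖R_L) = 22.81 × 2841/3624 = 17.9 V.

V ≈ 17.9 V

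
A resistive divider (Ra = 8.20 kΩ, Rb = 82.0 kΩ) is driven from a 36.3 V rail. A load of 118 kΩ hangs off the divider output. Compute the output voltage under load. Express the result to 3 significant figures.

The load sits in parallel with Rb: Rb‖R_L = (82.0 × 118) / (82.0 + 118) = 48.38 kΩ.
V_out = 36.3 × 48.38 / (8.20 + 48.38) = 36.3 × 48.38/56.58 = 31.0 V.

V_out ≈ 31.0 V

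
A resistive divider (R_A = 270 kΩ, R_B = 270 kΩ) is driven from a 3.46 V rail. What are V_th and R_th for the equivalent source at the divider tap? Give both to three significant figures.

V_th = 1.73 V, R_th = 135 kΩ

V_th is the open-circuit tap voltage: 3.46 × 270/(270 + 270) = 1.73 V.
With the supply zeroed, R_A and R_B appear in parallel from the tap: R_th = R_A‖R_B = (270 × 270)/540.0 = 135 kΩ.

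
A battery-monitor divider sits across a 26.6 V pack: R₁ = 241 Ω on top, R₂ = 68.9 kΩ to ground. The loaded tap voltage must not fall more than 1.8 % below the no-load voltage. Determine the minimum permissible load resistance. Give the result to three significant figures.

Output resistance R_th = R₁‖R₂ = (241 × 68900)/69140 = 240.2 Ω.
The fractional drop is R_th/(R_th + R_L); requiring this ≤ 0.0180 gives R_L ≥ R_th(1/0.0180 − 1) = 240.2 × 54.56 = 13.1 kΩ.

R_L(min) ≈ 13.1 kΩ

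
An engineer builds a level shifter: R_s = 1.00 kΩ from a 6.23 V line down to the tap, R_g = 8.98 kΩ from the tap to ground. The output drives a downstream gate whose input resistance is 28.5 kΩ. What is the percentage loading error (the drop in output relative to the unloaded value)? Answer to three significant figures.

The divider's output (Thévenin) resistance is R_s‖R_g = 0.8998 kΩ.
Fractional drop under load = R_th/(R_th + R_L) = 0.8998 / (0.8998 + 28.5) = 0.03061.
So the output falls by 3.06 %.

3.06 %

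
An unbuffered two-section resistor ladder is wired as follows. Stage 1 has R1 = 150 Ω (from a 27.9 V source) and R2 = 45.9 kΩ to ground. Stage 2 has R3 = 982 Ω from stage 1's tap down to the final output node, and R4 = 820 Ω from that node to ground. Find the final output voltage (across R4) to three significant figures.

Stage 2 presents R3+R4 = 1802 Ω as a load on stage 1's tap.
Stage 1's lower leg becomes R2‖(R3+R4) = 1734 Ω, so V_mid = 27.9 × 1734/1884 = 25.68 V.
Stage 2 is itself unloaded: V_out = V_mid × R4/(R3+R4) = 25.68 × 820/1802 = 11.7 V.

V_out ≈ 11.7 V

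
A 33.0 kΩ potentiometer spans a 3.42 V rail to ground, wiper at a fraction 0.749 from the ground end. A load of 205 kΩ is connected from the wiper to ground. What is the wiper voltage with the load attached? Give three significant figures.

V ≈ 2.49 V

The wiper splits the pot into (1−α)R = 8.283 kΩ above and αR = 24.72 kΩ below.
Lower section ‖ load = 22.06 kΩ.
V_wiper = 3.42 × 22.06/(8.283 + 22.06) = 2.49 V.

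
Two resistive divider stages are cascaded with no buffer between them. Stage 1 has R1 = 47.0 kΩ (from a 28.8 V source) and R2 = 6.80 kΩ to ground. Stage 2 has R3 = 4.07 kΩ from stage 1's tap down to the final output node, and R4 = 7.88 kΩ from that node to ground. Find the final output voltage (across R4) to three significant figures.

V_out ≈ 1.60 V

Stage 2 presents R3+R4 = 11.95 kΩ as a load on stage 1's tap.
Stage 1's lower leg becomes R2‖(R3+R4) = 4.334 kΩ, so V_mid = 28.8 × 4.334/51.33 = 2.431 V.
Stage 2 is itself unloaded: V_out = V_mid × R4/(R3+R4) = 2.431 × 7.88/11.95 = 1.60 V.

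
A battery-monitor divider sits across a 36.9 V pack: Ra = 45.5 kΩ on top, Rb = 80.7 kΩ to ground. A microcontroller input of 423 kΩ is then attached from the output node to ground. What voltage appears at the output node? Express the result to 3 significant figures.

The load sits in parallel with Rb: Rb‖R_L = (80.7 × 423) / (80.7 + 423) = 67.77 kΩ.
V_out = 36.9 × 67.77 / (45.5 + 67.77) = 36.9 × 67.77/113.3 = 22.1 V.

V_out ≈ 22.1 V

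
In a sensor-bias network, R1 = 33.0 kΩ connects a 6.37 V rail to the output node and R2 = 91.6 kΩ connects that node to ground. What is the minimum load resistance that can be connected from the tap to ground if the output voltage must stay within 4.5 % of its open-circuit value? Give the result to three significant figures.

R_L(min) ≈ 515 kΩ

Output resistance R_th = R1‖R2 = (33.0 × 91.6)/124.6 = 24.26 kΩ.
The fractional drop is R_th/(R_th + R_L); requiring this ≤ 0.0450 gives R_L ≥ R_th(1/0.0450 − 1) = 24.26 × 21.22 = 515 kΩ.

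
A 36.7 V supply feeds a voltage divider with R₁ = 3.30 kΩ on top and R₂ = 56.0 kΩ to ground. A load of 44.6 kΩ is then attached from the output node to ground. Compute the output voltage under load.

V_out ≈ 32.4 V

The load sits in parallel with R₂: R₂‖R_L = (56.0 × 44.6) / (56.0 + 44.6) = 24.83 kΩ.
V_out = 36.7 × 24.83 / (3.30 + 24.83) = 36.7 × 24.83/28.13 = 32.4 V.
(Unloaded it would have been 34.7 V.)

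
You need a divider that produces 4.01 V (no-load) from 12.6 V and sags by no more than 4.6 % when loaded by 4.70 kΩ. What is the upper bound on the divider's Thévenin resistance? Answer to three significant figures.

R_th ≤ 227 Ω

Loading drop = R_th/(R_th + R_L) ≤ 0.0460, so R_th ≤ R_L · ε/(1−ε) = 4.70 kΩ × 0.0460/0.9540 = 227 Ω.
(Any R1, R2 with R2/(R1+R2) = 0.318 and R1‖R2 ≤ 227 Ω will meet the spec.)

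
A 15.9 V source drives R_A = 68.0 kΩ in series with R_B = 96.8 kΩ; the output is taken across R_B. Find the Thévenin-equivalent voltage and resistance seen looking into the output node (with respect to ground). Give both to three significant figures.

V_th is the open-circuit tap voltage: 15.9 × 96.8/(68.0 + 96.8) = 9.34 V.
With the supply zeroed, R_A and R_B appear in parallel from the tap: R_th = R_A‖R_B = (68.0 × 96.8)/164.8 = 39.9 kΩ.

V_th = 9.34 V, R_th = 39.9 kΩ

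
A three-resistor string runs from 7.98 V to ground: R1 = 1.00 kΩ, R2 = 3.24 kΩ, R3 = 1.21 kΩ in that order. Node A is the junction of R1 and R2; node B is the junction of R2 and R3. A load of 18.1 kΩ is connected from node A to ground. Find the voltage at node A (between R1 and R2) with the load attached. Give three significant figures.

V ≈ 6.23 V

Below node A the series string R2+R3 = 4.450 kΩ sits in parallel with the 18.1 kΩ load: 3.572 kΩ.
V_A = 7.98 × 3.572/(1.00 + 3.572) = 6.23 V.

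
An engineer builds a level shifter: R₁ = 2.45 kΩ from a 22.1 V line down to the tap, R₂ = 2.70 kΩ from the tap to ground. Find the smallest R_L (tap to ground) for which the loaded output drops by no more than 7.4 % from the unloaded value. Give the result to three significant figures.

Output resistance R_th = R₁‖R₂ = (2.45 × 2.70)/5.150 = 1.284 kΩ.
The fractional drop is R_th/(R_th + R_L); requiring this ≤ 0.0740 gives R_L ≥ R_th(1/0.0740 − 1) = 1.284 × 12.51 = 16.1 kΩ.

R_L(min) ≈ 16.1 kΩ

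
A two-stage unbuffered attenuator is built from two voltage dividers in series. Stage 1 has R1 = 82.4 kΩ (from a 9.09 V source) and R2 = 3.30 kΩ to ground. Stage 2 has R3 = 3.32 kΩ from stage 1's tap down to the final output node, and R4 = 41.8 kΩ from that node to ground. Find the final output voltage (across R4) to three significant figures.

V_out ≈ 0.303 V

Stage 2 presents R3+R4 = 45.12 kΩ as a load on stage 1's tap.
Stage 1's lower leg becomes R2‖(R3+R4) = 3.075 kΩ, so V_mid = 9.09 × 3.075/85.48 = 0.3270 V.
Stage 2 is itself unloaded: V_out = V_mid × R4/(R3+R4) = 0.3270 × 41.8/45.12 = 0.303 V.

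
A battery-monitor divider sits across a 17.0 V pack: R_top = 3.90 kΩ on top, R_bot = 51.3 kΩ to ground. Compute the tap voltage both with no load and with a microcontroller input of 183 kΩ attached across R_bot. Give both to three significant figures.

Unloaded: 15.8 V; loaded: 15.5 V

Open-circuit: V = 17.0 × 51.3/(3.90 + 51.3) = 15.8 V.
With the load, R_bot becomes R_bot‖R_L = 40.07 kΩ, so V = 17.0 × 40.07/43.97 = 15.5 V.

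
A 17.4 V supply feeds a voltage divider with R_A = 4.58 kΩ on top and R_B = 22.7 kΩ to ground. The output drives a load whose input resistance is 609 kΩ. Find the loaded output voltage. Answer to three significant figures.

V_out ≈ 14.4 V

The load sits in parallel with R_B: R_B‖R_L = (22.7 × 609) / (22.7 + 609) = 21.88 kΩ.
V_out = 17.4 × 21.88 / (4.58 + 21.88) = 17.4 × 21.88/26.46 = 14.4 V.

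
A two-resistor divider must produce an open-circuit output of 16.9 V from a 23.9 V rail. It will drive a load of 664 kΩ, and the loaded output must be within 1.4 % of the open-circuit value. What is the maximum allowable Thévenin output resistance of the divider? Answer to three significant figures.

Loading drop = R_th/(R_th + R_L) ≤ 0.0140, so R_th ≤ R_L · ε/(1−ε) = 664 kΩ × 0.0140/0.9860 = 9.43 kΩ.

R_th ≤ 9.43 kΩ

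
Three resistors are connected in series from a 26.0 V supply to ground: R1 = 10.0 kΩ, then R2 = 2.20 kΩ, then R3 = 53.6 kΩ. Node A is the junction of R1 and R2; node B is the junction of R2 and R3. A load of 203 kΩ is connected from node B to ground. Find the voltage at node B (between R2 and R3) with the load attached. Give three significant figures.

V ≈ 20.2 V

At node B, R3 is in parallel with the load: R3‖R_L = 42.40 kΩ.
Below node A the resistance is R2 + (R3‖R_L) = 44.60 kΩ, so V_A = 26.0 × 44.60/54.60 = 21.24 V.
Then V_B = V_A × (R3‖R_L)/(R2 + R3‖R_L) = 21.24 × 42.40/44.60 = 20.2 V.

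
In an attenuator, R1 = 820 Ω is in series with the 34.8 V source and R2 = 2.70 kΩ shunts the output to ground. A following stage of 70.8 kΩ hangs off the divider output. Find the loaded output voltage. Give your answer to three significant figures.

V_out ≈ 26.5 V

The load sits in parallel with R2: R2‖R_L = (2700 × 70800) / (2700 + 70800) = 2601 Ω.
V_out = 34.8 × 2601 / (820 + 2601) = 34.8 × 2601/3421 = 26.5 V.
(Unloaded it would have been 26.7 V.)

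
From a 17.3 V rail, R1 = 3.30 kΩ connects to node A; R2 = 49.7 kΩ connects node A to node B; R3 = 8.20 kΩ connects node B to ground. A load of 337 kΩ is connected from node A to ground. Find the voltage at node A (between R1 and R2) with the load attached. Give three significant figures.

V ≈ 16.2 V

Below node A the series string R2+R3 = 57.90 kΩ sits in parallel with the 337 kΩ load: 49.41 kΩ.
V_A = 17.3 × 49.41/(3.30 + 49.41) = 16.2 V.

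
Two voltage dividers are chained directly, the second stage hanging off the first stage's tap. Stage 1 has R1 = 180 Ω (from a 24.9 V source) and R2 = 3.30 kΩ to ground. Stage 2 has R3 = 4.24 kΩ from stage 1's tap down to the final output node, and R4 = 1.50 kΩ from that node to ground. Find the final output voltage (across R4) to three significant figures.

V_out ≈ 5.99 V

Stage 2 presents R3+R4 = 5740 Ω as a load on stage 1's tap.
Stage 1's lower leg becomes R2‖(R3+R4) = 2095 Ω, so V_mid = 24.9 × 2095/2275 = 22.93 V.
Stage 2 is itself unloaded: V_out = V_mid × R4/(R3+R4) = 22.93 × 1500/5740 = 5.99 V.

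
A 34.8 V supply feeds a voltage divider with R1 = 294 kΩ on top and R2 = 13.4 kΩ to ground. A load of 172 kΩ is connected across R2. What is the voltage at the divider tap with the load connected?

V_out ≈ 1.41 V

The load sits in parallel with R2: R2‖R_L = (13.4 × 172) / (13.4 + 172) = 12.43 kΩ.
V_out = 34.8 × 12.43 / (294 + 12.43) = 34.8 × 12.43/306.4 = 1.41 V.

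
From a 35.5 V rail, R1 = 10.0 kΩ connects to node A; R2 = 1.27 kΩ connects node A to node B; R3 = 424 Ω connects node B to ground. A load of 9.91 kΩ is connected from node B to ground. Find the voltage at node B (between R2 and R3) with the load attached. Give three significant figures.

V ≈ 1.24 V

At node B, R3 is in parallel with the load: R3‖R_L = 406.6 Ω.
Below node A the resistance is R2 + (R3‖R_L) = 1677 Ω, so V_A = 35.5 × 1677/11680 = 5.097 V.
Then V_B = V_A × (R3‖R_L)/(R2 + R3‖R_L) = 5.097 × 406.6/1677 = 1.24 V.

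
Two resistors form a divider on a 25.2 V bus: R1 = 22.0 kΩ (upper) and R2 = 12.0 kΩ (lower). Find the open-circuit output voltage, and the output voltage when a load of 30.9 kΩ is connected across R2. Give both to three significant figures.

Open-circuit: V = 25.2 × 12.0/(22.0 + 12.0) = 8.89 V.
With the load, R2 becomes R2‖R_L = 8.643 kΩ, so V = 25.2 × 8.643/30.64 = 7.11 V.

Unloaded: 8.89 V; loaded: 7.11 V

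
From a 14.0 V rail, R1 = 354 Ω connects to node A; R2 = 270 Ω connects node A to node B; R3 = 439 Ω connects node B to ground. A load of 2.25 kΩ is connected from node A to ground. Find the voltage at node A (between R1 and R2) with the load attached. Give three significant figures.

Below node A the series string R2+R3 = 709.0 Ω sits in parallel with the 2250 Ω load: 539.1 Ω.
V_A = 14.0 × 539.1/(354 + 539.1) = 8.45 V.

V ≈ 8.45 V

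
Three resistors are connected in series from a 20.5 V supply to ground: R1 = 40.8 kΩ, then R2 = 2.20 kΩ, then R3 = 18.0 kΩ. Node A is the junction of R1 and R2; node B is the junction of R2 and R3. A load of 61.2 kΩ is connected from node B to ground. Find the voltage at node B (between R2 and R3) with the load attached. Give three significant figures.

V ≈ 5.01 V

At node B, R3 is in parallel with the load: R3‖R_L = 13.91 kΩ.
Below node A the resistance is R2 + (R3‖R_L) = 16.11 kΩ, so V_A = 20.5 × 16.11/56.91 = 5.803 V.
Then V_B = V_A × (R3‖R_L)/(R2 + R3‖R_L) = 5.803 × 13.91/16.11 = 5.01 V.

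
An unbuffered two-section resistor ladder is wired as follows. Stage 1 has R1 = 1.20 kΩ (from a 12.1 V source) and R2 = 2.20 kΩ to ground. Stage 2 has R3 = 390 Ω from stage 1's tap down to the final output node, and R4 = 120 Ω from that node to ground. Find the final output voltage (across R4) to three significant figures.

Stage 2 presents R3+R4 = 510.0 Ω as a load on stage 1's tap.
Stage 1's lower leg becomes R2‖(R3+R4) = 414.0 Ω, so V_mid = 12.1 × 414.0/1614 = 3.104 V.
Stage 2 is itself unloaded: V_out = V_mid × R4/(R3+R4) = 3.104 × 120/510.0 = 0.730 V.

V_out ≈ 0.730 V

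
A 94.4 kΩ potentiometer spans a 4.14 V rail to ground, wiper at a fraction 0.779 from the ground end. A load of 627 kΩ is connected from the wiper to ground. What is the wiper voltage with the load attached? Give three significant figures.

The wiper splits the pot into (1−α)R = 20.86 kΩ above and αR = 73.54 kΩ below.
Lower section ‖ load = 65.82 kΩ.
V_wiper = 4.14 × 65.82/(20.86 + 65.82) = 3.14 V.

V ≈ 3.14 V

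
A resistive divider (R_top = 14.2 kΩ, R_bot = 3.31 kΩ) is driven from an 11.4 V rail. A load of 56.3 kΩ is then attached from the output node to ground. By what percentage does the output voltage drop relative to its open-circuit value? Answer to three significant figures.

4.55 %

The divider's output (Thévenin) resistance is R_top‖R_bot = 2.684 kΩ.
Fractional drop under load = R_th/(R_th + R_L) = 2.684 / (2.684 + 56.3) = 0.04551.
So the output falls by 4.55 %.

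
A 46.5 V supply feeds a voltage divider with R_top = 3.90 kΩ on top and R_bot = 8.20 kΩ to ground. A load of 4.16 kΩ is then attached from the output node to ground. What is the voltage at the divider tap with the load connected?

The load sits in parallel with R_bot: R_bot‖R_L = (8.20 × 4.16) / (8.20 + 4.16) = 2.760 kΩ.
V_out = 46.5 × 2.760 / (3.90 + 2.760) = 46.5 × 2.760/6.660 = 19.3 V.

V_out ≈ 19.3 V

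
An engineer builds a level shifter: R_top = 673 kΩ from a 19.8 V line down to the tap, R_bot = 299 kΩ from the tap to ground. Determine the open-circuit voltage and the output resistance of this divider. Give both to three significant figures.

V_th = 6.09 V, R_th = 207 kΩ

V_th is the open-circuit tap voltage: 19.8 × 299/(673 + 299) = 6.09 V.
With the supply zeroed, R_top and R_bot appear in parallel from the tap: R_th = R_top‖R_bot = (673 × 299)/972.0 = 207 kΩ.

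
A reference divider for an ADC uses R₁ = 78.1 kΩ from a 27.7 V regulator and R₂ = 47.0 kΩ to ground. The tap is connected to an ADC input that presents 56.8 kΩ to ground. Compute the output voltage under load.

V_out ≈ 6.86 V

The load sits in parallel with R₂: R₂‖R_L = (47.0 × 56.8) / (47.0 + 56.8) = 25.72 kΩ.
V_out = 27.7 × 25.72 / (78.1 + 25.72) = 27.7 × 25.72/103.8 = 6.86 V.
(Unloaded it would have been 10.4 V.)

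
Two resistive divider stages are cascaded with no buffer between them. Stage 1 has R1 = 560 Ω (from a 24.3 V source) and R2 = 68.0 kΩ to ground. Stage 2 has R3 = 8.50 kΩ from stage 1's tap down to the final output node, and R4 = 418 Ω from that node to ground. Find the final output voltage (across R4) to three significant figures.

V_out ≈ 1.06 V

Stage 2 presents R3+R4 = 8918 Ω as a load on stage 1's tap.
Stage 1's lower leg becomes R2‖(R3+R4) = 7884 Ω, so V_mid = 24.3 × 7884/8444 = 22.69 V.
Stage 2 is itself unloaded: V_out = V_mid × R4/(R3+R4) = 22.69 × 418/8918 = 1.06 V.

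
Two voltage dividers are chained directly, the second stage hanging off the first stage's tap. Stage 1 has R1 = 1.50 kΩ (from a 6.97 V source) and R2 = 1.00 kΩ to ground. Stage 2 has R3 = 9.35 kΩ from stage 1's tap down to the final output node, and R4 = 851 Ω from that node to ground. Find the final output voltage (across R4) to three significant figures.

V_out ≈ 0.220 V

Stage 2 presents R3+R4 = 10200 Ω as a load on stage 1's tap.
Stage 1's lower leg becomes R2‖(R3+R4) = 910.7 Ω, so V_mid = 6.97 × 910.7/2411 = 2.633 V.
Stage 2 is itself unloaded: V_out = V_mid × R4/(R3+R4) = 2.633 × 851/10200 = 0.220 V.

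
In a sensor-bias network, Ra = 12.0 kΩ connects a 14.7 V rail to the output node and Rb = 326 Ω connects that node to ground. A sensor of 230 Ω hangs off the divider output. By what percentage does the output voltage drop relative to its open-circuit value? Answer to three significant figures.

Unloaded V = 14.7 × 326/12330 = 0.3888 V.
Loaded: Rb‖R_L = 134.9 Ω, giving V = 14.7 × 134.9/12130 = 0.1634 V.
Drop = (0.3888 − 0.1634) / 0.3888 = 58.0 %.

58.0 %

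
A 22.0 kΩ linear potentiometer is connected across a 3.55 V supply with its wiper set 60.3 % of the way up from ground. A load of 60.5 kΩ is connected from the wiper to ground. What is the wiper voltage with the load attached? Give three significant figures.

The wiper splits the pot into (1−α)R = 8.734 kΩ above and αR = 13.27 kΩ below.
Lower section ‖ load = 10.88 kΩ.
V_wiper = 3.55 × 10.88/(8.734 + 10.88) = 1.97 V.

V ≈ 1.97 V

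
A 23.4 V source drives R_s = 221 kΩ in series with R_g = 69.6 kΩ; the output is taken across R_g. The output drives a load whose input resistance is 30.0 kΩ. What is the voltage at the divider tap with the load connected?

V_out ≈ 2.03 V

The load sits in parallel with R_g: R_g‖R_L = (69.6 × 30.0) / (69.6 + 30.0) = 20.96 kΩ.
V_out = 23.4 × 20.96 / (221 + 20.96) = 23.4 × 20.96/242.0 = 2.03 V.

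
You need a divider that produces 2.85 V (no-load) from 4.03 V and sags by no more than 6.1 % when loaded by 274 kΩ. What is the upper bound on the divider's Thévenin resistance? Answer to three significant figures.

Loading drop = R_th/(R_th + R_L) ≤ 0.0610, so R_th ≤ R_L · ε/(1−ε) = 274 kΩ × 0.0610/0.9390 = 17.8 kΩ.
(Any R1, R2 with R2/(R1+R2) = 0.707 and R1‖R2 ≤ 17.8 kΩ will meet the spec.)

R_th ≤ 17.8 kΩ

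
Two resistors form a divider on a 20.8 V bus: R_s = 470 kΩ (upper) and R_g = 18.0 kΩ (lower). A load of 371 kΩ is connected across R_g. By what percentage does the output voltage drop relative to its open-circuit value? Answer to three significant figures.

The divider's output (Thévenin) resistance is R_s‖R_g = 17.34 kΩ.
Fractional drop under load = R_th/(R_th + R_L) = 17.34 / (17.34 + 371) = 0.04464.
So the output falls by 4.46 %.

4.46 %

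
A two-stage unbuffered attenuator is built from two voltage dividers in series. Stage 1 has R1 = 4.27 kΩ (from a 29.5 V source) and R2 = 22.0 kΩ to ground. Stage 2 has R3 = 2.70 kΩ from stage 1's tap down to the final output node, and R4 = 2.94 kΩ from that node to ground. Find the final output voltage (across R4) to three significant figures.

V_out ≈ 7.88 V

Stage 2 presents R3+R4 = 5.640 kΩ as a load on stage 1's tap.
Stage 1's lower leg becomes R2‖(R3+R4) = 4.489 kΩ, so V_mid = 29.5 × 4.489/8.759 = 15.12 V.
Stage 2 is itself unloaded: V_out = V_mid × R4/(R3+R4) = 15.12 × 2.94/5.640 = 7.88 V.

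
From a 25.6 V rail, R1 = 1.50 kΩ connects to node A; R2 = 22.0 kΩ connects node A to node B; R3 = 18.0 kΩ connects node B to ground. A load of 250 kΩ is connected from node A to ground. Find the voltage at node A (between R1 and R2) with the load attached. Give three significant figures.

Below node A the series string R2+R3 = 40.00 kΩ sits in parallel with the 250 kΩ load: 34.48 kΩ.
V_A = 25.6 × 34.48/(1.50 + 34.48) = 24.5 V.

V ≈ 24.5 V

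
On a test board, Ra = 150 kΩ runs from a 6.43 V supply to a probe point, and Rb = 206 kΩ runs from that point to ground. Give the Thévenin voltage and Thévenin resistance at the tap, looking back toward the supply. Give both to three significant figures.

V_th is the open-circuit tap voltage: 6.43 × 206/(150 + 206) = 3.72 V.
With the supply zeroed, Ra and Rb appear in parallel from the tap: R_th = Ra‖Rb = (150 × 206)/356.0 = 86.8 kΩ.

V_th = 3.72 V, R_th = 86.8 kΩ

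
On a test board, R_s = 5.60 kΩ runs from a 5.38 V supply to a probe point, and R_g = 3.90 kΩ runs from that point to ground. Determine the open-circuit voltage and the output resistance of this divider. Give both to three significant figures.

V_th is the open-circuit tap voltage: 5.38 × 3.90/(5.60 + 3.90) = 2.21 V.
With the supply zeroed, R_s and R_g appear in parallel from the tap: R_th = R_s‖R_g = (5.60 × 3.90)/9.500 = 2.30 kΩ.

V_th = 2.21 V, R_th = 2.30 kΩ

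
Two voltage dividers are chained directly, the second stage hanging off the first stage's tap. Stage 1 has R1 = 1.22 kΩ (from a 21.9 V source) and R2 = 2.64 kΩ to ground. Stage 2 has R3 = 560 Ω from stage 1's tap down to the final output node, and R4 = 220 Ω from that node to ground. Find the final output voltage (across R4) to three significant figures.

Stage 2 presents R3+R4 = 780.0 Ω as a load on stage 1's tap.
Stage 1's lower leg becomes R2‖(R3+R4) = 602.1 Ω, so V_mid = 21.9 × 602.1/1822 = 7.237 V.
Stage 2 is itself unloaded: V_out = V_mid × R4/(R3+R4) = 7.237 × 220/780.0 = 2.04 V.

V_out ≈ 2.04 V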